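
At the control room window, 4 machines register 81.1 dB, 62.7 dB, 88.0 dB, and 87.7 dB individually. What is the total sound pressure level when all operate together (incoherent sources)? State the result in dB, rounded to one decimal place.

Incoherent sources combine by intensity addition: L_total = 10·log₁₀(Σ 10^(L_i/10)).
Σ 10^(L/10) = 10^(81.1/10) + 10^(62.7/10) + 10^(88.0/10) + 10^(87.7/10) = 1.350e+09.
L_total = 10·log₁₀(1.350e+09) = 91.30 dB.

91.3 dB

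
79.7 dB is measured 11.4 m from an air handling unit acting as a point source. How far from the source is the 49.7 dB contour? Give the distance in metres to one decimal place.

Point-source spreading drops the level by 20·log₁₀(r₂/r₁); inverting, r₂/r₁ = 10^(ΔL/20).
r₂ = 11.4·10^((79.7−49.7)/20) = 11.4·10^(30.0/20) = 360.50 m.

360.5 m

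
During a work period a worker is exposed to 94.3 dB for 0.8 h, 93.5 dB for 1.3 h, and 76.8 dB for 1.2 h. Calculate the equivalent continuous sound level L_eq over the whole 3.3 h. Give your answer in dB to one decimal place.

91.9 dB

Weight each interval's intensity by its duration and average over T = 3.3 h:
Σ tᵢ·10^(Lᵢ/10) = 0.8·10^(94.3/10) + 1.3·10^(93.5/10) + 1.2·10^(76.8/10) = 5.121e+09.
L_eq = 10·log₁₀(5.121e+09/3.3) = 91.91 dB.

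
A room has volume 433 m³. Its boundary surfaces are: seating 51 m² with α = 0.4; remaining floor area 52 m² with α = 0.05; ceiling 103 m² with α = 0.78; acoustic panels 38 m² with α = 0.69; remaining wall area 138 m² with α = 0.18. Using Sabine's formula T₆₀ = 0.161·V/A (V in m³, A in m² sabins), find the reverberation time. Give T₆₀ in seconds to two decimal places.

0.45 s

Total absorption A = 51·0.4 + 52·0.05 + 103·0.78 + 38·0.69 + 138·0.18 = 154.40 m² sabins.
T₆₀ = 0.161·V/A = 0.161·433/154.40 = 0.452 s.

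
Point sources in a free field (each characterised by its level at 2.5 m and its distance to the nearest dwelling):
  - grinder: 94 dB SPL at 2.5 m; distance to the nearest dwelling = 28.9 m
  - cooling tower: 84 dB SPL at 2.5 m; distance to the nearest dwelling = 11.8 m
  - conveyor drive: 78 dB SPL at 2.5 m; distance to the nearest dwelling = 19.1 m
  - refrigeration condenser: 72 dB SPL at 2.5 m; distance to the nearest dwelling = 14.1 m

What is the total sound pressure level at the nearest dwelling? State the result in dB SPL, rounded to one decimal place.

Apply inverse-square spreading to bring every level to the receiver, then sum 10^(L/10).
grinder: 94 − 20·log₁₀(28.9/2.5) = 94 − 21.26 = 72.74 dB SPL.
cooling tower: 84 − 20·log₁₀(11.8/2.5) = 84 − 13.48 = 70.52 dB SPL.
conveyor drive: 78 − 20·log₁₀(19.1/2.5) = 78 − 17.66 = 60.34 dB SPL.
refrigeration condenser: 72 − 20·log₁₀(14.1/2.5) = 72 − 15.03 = 56.97 dB SPL.
Σ 10^(L/10) = 3.165e+07 → L_total = 10·log₁₀(3.165e+07) = 75.00 dB SPL.

75.0 dB SPL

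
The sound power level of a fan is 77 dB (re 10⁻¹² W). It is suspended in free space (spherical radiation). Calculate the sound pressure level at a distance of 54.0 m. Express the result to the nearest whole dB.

31 dB

The power spreads over a sphere of area 4π·r², so L_p = L_w − 10·log₁₀(4π·r²).
4π·r² = 3.664e+04 m², 10·log₁₀ of that is 45.640 dB.
L_p = 77 − 45.640 = 31.36 dB.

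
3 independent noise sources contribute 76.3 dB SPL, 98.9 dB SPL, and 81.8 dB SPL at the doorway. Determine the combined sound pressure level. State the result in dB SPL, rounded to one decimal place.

99.0 dB SPL

Incoherent sources combine by intensity addition: L_total = 10·log₁₀(Σ 10^(L_i/10)).
Σ 10^(L/10) = 10^(76.3/10) + 10^(98.9/10) + 10^(81.8/10) = 7.956e+09.
L_total = 10·log₁₀(7.956e+09) = 99.01 dB SPL.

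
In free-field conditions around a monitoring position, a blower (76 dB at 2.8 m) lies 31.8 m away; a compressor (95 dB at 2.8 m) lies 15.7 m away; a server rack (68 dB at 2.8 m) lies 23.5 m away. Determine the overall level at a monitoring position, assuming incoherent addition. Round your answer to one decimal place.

80.0 dB

First find each source's level at the receiver (point-source: −20·log₁₀(r/r_ref)), then combine on an intensity basis.
blower: 76 − 20·log₁₀(31.8/2.8) = 76 − 21.11 = 54.89 dB.
compressor: 95 − 20·log₁₀(15.7/2.8) = 95 − 14.97 = 80.03 dB.
server rack: 68 − 20·log₁₀(23.5/2.8) = 68 − 18.48 = 49.52 dB.
Σ 10^(L/10) = 1.010e+08 → L_total = 10·log₁₀(1.010e+08) = 80.04 dB.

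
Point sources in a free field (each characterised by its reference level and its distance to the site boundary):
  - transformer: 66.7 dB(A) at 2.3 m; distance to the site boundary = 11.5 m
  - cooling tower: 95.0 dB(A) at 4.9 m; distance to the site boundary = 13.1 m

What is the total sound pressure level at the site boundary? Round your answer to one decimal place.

86.5 dB(A)

Apply inverse-square spreading to bring every level to the receiver, then sum 10^(L/10).
transformer: 66.7 − 20·log₁₀(11.5/2.3) = 66.7 − 13.98 = 52.72 dB(A).
cooling tower: 95.0 − 20·log₁₀(13.1/4.9) = 95.0 − 8.54 = 86.46 dB(A).
Σ 10^(L/10) = 4.426e+08 → L_total = 10·log₁₀(4.426e+08) = 86.46 dB(A).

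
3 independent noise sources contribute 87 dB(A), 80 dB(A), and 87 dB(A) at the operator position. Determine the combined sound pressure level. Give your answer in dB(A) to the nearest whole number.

Incoherent sources combine by intensity addition: L_total = 10·log₁₀(Σ 10^(L_i/10)).
Σ 10^(L/10) = 10^(87/10) + 10^(80/10) + 10^(87/10) = 1.102e+09.
L_total = 10·log₁₀(1.102e+09) = 90.42 dB(A).

90 dB(A)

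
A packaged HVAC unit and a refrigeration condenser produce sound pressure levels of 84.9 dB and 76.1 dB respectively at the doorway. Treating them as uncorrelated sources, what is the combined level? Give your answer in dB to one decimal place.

Incoherent sources combine by intensity addition: L_total = 10·log₁₀(Σ 10^(L_i/10)).
Σ 10^(L/10) = 10^(84.9/10) + 10^(76.1/10) = 3.498e+08.
L_total = 10·log₁₀(3.498e+08) = 85.44 dB.

85.4 dB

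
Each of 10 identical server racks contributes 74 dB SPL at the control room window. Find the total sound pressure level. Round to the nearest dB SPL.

N identical incoherent sources raise the level by 10·log₁₀ N.
L_total = 74 + 10·log₁₀(10) = 74 + 10.000 = 84.00 dB SPL.

84 dB SPL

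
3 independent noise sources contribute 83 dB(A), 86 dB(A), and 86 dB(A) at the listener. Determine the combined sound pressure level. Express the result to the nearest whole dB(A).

For uncorrelated sources the intensities add, so convert each level to linear form, sum, and take 10·log₁₀ of the total.
Σ 10^(L/10) = 10^(83/10) + 10^(86/10) + 10^(86/10) = 9.957e+08.
L_total = 10·log₁₀(9.957e+08) = 89.98 dB(A).

90 dB(A)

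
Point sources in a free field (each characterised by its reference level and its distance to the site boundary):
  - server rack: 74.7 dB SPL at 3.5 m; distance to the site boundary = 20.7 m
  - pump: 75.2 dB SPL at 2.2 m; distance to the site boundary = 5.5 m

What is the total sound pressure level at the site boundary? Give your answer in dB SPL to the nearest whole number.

First find each source's level at the receiver (point-source: −20·log₁₀(r/r_ref)), then combine on an intensity basis.
server rack: 74.7 − 20·log₁₀(20.7/3.5) = 74.7 − 15.44 = 59.26 dB SPL.
pump: 75.2 − 20·log₁₀(5.5/2.2) = 75.2 − 7.96 = 67.24 dB SPL.
Σ 10^(L/10) = 6.142e+06 → L_total = 10·log₁₀(6.142e+06) = 67.88 dB SPL.

68 dB SPL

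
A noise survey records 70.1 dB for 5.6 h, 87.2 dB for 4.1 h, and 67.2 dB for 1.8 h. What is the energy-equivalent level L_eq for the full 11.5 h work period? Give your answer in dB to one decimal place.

82.9 dB

Weight each interval's intensity by its duration and average over T = 11.5 h:
Σ tᵢ·10^(Lᵢ/10) = 5.6·10^(70.1/10) + 4.1·10^(87.2/10) + 1.8·10^(67.2/10) = 2.218e+09.
L_eq = 10·log₁₀(2.218e+09/11.5) = 82.85 dB.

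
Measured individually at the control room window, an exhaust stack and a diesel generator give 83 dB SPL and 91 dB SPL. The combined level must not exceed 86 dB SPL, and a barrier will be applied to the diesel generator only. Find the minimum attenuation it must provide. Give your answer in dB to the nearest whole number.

Fixed contribution from the other source: Σ 10^(L/10) = 10^(83/10) = 1.995e+08 (83.00 dB SPL).
To meet 86 dB SPL overall, the treated diesel generator may contribute at most 10^(86/10) − 1.995e+08 = 1.986e+08, i.e. 82.98 dB SPL.
Required insertion loss = 91 − 82.98 = 8.02 dB.

8 dB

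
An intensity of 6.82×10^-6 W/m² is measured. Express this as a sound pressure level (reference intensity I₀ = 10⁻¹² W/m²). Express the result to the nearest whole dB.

I/I₀ = 6.82×10^-6/10⁻¹² = 6.82×10^6, and L = 10·log₁₀(I/I₀).
L = 10·(0.8338 + 6) = 68.34 dB.

68 dB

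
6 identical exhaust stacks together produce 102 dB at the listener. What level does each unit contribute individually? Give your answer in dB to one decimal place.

Dividing the total intensity by 6 lowers the level by 10·log₁₀ 6 = 7.782 dB: L₁ = 102 − 7.782.

94.2 dB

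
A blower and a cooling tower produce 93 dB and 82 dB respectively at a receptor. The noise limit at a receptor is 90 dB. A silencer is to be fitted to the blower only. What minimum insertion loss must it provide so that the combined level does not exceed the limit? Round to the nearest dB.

4 dB

Everything except the blower sums to 10^(82/10) = 1.585e+08 in linear terms, 82.00 dB.
The limit corresponds to 10^(90/10) = 1.000e+09; subtracting the fixed part leaves 8.415e+08 for the blower, i.e. 89.25 dB.
So the blower must be reduced from 93 to 89.25 dB: IL = 3.75 dB.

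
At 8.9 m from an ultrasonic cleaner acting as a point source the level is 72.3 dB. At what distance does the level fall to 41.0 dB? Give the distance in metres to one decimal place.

326.9 m

For a point source L₁ − L₂ = 20·log₁₀(r₂/r₁), so r₂ = r₁·10^((L₁−L₂)/20).
r₂ = 8.9·10^((72.3−41.0)/20) = 8.9·10^(31.3/20) = 326.88 m.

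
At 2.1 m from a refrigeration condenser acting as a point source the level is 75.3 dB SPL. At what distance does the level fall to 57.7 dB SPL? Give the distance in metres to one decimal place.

15.9 m

For a point source L₁ − L₂ = 20·log₁₀(r₂/r₁), so r₂ = r₁·10^((L₁−L₂)/20).
r₂ = 2.1·10^((75.3−57.7)/20) = 2.1·10^(17.6/20) = 15.93 m.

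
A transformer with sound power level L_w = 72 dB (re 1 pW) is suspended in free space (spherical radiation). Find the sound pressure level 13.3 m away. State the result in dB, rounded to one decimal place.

38.5 dB

Free-field spherical radiation: L_p = L_w − 10·log₁₀(4π·r²), r = 13.3 m.
4π·r² = 2223 m², 10·log₁₀ of that is 33.469 dB.
L_p = 72 − 33.469 = 38.53 dB.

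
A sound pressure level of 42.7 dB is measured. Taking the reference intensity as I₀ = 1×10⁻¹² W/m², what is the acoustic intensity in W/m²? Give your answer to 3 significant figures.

1.86e-08 W/m²

I/I₀ = 10^(42.7/10) = 1.862e+04, so I = 1.862e+04 × 10⁻¹² W/m².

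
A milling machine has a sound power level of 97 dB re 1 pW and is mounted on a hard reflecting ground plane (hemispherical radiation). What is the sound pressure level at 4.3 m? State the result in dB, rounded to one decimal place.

Free-field hemispherical radiation: L_p = L_w − 10·log₁₀(2π·r²), r = 4.3 m.
2π·r² = 116.2 m², 10·log₁₀ of that is 20.651 dB.
L_p = 97 − 20.651 = 76.35 dB.

76.3 dB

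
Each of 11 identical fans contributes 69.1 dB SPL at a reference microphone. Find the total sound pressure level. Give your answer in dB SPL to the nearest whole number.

80 dB SPL

N identical incoherent sources raise the level by 10·log₁₀ N.
L_total = 69.1 + 10·log₁₀(11) = 69.1 + 10.414 = 79.51 dB SPL.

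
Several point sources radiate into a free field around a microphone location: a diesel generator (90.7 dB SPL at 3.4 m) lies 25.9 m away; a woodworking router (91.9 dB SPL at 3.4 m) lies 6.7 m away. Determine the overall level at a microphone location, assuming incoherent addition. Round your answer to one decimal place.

First find each source's level at the receiver (point-source: −20·log₁₀(r/r_ref)), then combine on an intensity basis.
diesel generator: 90.7 − 20·log₁₀(25.9/3.4) = 90.7 − 17.64 = 73.06 dB SPL.
woodworking router: 91.9 − 20·log₁₀(6.7/3.4) = 91.9 − 5.89 = 86.01 dB SPL.
Σ 10^(L/10) = 4.191e+08 → L_total = 10·log₁₀(4.191e+08) = 86.22 dB SPL.

86.2 dB SPL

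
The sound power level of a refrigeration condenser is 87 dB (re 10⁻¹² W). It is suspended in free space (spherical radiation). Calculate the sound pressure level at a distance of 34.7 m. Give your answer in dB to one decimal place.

45.2 dB

The power spreads over a sphere of area 4π·r², so L_p = L_w − 10·log₁₀(4π·r²).
4π·r² = 1.513e+04 m², 10·log₁₀ of that is 41.799 dB.
L_p = 87 − 41.799 = 45.20 dB.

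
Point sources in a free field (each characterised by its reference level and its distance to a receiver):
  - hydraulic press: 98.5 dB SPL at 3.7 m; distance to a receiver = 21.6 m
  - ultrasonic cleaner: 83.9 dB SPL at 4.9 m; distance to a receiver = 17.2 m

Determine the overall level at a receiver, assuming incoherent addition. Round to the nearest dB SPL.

84 dB SPL

Propagate each source to the receiver with L = L_ref − 20·log₁₀(r/r_ref), then add intensities.
hydraulic press: 98.5 − 20·log₁₀(21.6/3.7) = 98.5 − 15.33 = 83.17 dB SPL.
ultrasonic cleaner: 83.9 − 20·log₁₀(17.2/4.9) = 83.9 − 10.91 = 72.99 dB SPL.
Σ 10^(L/10) = 2.277e+08 → L_total = 10·log₁₀(2.277e+08) = 83.57 dB SPL.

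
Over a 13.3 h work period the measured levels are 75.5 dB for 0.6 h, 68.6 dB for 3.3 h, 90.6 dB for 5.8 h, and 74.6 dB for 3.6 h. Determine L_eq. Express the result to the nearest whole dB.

87 dB

L_eq = 10·log₁₀[(1/T)·Σ tᵢ·10^(Lᵢ/10)] with T = 13.3 h.
Σ tᵢ·10^(Lᵢ/10) = 0.6·10^(75.5/10) + 3.3·10^(68.6/10) + 5.8·10^(90.6/10) + 3.6·10^(74.6/10) = 6.808e+09.
L_eq = 10·log₁₀(6.808e+09/13.3) = 87.09 dB.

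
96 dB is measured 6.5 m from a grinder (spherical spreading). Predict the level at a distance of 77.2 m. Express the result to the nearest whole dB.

75 dB

Point-source attenuation: ΔL = 20·log₁₀(r₂/r₁) = 20·log₁₀(77.2/6.5) = 21.494 dB.
L₂ = 96 − 20·log₁₀(77.2/6.5) = 96 − 21.494 = 74.51 dB.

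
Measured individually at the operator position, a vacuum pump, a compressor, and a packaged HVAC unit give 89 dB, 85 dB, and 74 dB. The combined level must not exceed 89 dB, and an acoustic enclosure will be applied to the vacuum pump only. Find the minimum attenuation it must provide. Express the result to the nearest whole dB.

Everything except the vacuum pump sums to 10^(85/10) + 10^(74/10) = 3.413e+08 in linear terms, 85.33 dB.
To meet 89 dB overall, the treated vacuum pump may contribute at most 10^(89/10) − 3.413e+08 = 4.530e+08, i.e. 86.56 dB.
So the vacuum pump must be reduced from 89 to 86.56 dB: IL = 2.44 dB.

2 dB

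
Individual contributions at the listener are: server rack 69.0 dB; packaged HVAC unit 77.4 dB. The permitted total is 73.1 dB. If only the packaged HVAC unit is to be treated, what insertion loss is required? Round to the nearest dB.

The untreated sources together contribute 10^(69.0/10) = 7.943e+06, i.e. 69.00 dB.
The limit corresponds to 10^(73.1/10) = 2.042e+07; subtracting the fixed part leaves 1.247e+07 for the packaged HVAC unit, i.e. 70.96 dB.
So the packaged HVAC unit must be reduced from 77.4 to 70.96 dB: IL = 6.44 dB.

6 dB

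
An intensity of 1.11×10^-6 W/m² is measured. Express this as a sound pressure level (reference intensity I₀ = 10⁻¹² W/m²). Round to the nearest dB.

I/I₀ = 1.11×10^-6/10⁻¹² = 1.11×10^6, and L = 10·log₁₀(I/I₀).
L = 10·(0.0453 + 6) = 60.45 dB.

60 dB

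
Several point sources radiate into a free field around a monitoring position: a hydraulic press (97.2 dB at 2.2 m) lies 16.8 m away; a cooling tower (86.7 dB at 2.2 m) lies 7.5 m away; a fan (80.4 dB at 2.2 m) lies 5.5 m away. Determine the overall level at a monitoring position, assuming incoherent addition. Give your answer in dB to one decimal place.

81.7 dB

Apply inverse-square spreading to bring every level to the receiver, then sum 10^(L/10).
hydraulic press: 97.2 − 20·log₁₀(16.8/2.2) = 97.2 − 17.66 = 79.54 dB.
cooling tower: 86.7 − 20·log₁₀(7.5/2.2) = 86.7 − 10.65 = 76.05 dB.
fan: 80.4 − 20·log₁₀(5.5/2.2) = 80.4 − 7.96 = 72.44 dB.
Σ 10^(L/10) = 1.478e+08 → L_total = 10·log₁₀(1.478e+08) = 81.70 dB.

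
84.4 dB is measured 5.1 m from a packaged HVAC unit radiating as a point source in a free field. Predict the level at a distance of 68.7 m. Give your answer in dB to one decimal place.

61.8 dB

Spherical spreading from a point source gives a 20·log₁₀(r₂/r₁) drop.
L₂ = 84.4 − 20·log₁₀(68.7/5.1) = 84.4 − 22.588 = 61.81 dB.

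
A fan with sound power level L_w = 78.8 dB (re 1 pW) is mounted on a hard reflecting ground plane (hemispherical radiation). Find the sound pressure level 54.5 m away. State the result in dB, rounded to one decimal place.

L_p = L_w − 10·log₁₀(2π·r²) with r = 54.5 m.
2π·r² = 1.866e+04 m², 10·log₁₀ of that is 42.710 dB.
L_p = 78.8 − 42.710 = 36.09 dB.

36.1 dB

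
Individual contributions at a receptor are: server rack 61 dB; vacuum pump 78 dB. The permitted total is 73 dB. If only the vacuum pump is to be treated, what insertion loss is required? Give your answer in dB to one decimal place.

5.3 dB

The untreated sources together contribute 10^(61/10) = 1.259e+06, i.e. 61.00 dB.
To meet 73 dB overall, the treated vacuum pump may contribute at most 10^(73/10) − 1.259e+06 = 1.869e+07, i.e. 72.72 dB.
Required insertion loss = 78 − 72.72 = 5.28 dB.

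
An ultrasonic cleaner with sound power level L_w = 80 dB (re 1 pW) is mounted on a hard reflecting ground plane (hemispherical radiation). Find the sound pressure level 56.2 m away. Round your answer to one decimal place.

37.0 dB

The power spreads over a hemisphere of area 2π·r², so L_p = L_w − 10·log₁₀(2π·r²).
2π·r² = 1.985e+04 m², 10·log₁₀ of that is 42.977 dB.
L_p = 80 − 42.977 = 37.02 dB.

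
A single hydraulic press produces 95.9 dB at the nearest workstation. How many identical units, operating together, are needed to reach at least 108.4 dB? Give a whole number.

N identical sources give L₁ + 10·log₁₀ N, so require 10·log₁₀ N ≥ 108.4 − 95.9 = 12.5 dB.
N ≥ 10^(12.5/10) = 17.783, so N = 18.

18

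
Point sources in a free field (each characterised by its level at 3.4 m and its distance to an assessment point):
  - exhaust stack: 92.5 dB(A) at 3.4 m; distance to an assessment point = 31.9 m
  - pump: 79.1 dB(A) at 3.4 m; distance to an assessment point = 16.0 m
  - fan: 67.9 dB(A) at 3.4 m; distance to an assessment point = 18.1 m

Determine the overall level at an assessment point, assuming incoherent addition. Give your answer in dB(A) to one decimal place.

73.8 dB(A)

Propagate each source to the receiver with L = L_ref − 20·log₁₀(r/r_ref), then add intensities.
exhaust stack: 92.5 − 20·log₁₀(31.9/3.4) = 92.5 − 19.45 = 73.05 dB(A).
pump: 79.1 − 20·log₁₀(16.0/3.4) = 79.1 − 13.45 = 65.65 dB(A).
fan: 67.9 − 20·log₁₀(18.1/3.4) = 67.9 − 14.52 = 53.38 dB(A).
Σ 10^(L/10) = 2.409e+07 → L_total = 10·log₁₀(2.409e+07) = 73.82 dB(A).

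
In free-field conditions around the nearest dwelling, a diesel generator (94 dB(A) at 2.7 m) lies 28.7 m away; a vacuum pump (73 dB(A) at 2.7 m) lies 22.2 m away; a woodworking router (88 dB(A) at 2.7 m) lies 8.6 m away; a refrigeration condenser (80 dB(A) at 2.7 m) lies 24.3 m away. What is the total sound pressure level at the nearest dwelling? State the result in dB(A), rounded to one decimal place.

First find each source's level at the receiver (point-source: −20·log₁₀(r/r_ref)), then combine on an intensity basis.
diesel generator: 94 − 20·log₁₀(28.7/2.7) = 94 − 20.53 = 73.47 dB(A).
vacuum pump: 73 − 20·log₁₀(22.2/2.7) = 73 − 18.30 = 54.70 dB(A).
woodworking router: 88 − 20·log₁₀(8.6/2.7) = 88 − 10.06 = 77.94 dB(A).
refrigeration condenser: 80 − 20·log₁₀(24.3/2.7) = 80 − 19.08 = 60.92 dB(A).
Σ 10^(L/10) = 8.595e+07 → L_total = 10·log₁₀(8.595e+07) = 79.34 dB(A).

79.3 dB(A)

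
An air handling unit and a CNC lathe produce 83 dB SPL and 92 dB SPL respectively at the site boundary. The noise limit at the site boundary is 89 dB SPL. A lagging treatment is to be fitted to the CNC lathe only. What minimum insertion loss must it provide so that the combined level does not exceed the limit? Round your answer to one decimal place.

4.3 dB

Fixed contribution from the other source: Σ 10^(L/10) = 10^(83/10) = 1.995e+08 (83.00 dB SPL).
To meet 89 dB SPL overall, the treated CNC lathe may contribute at most 10^(89/10) − 1.995e+08 = 5.948e+08, i.e. 87.74 dB SPL.
So the CNC lathe must be reduced from 92 to 87.74 dB SPL: IL = 4.26 dB.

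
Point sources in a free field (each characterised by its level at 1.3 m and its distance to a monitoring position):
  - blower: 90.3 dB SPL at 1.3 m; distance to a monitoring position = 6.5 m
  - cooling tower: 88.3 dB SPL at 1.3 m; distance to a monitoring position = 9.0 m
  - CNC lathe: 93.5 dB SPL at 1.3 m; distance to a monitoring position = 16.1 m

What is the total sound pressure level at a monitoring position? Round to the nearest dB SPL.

79 dB SPL

Apply inverse-square spreading to bring every level to the receiver, then sum 10^(L/10).
blower: 90.3 − 20·log₁₀(6.5/1.3) = 90.3 − 13.98 = 76.32 dB SPL.
cooling tower: 88.3 − 20·log₁₀(9.0/1.3) = 88.3 − 16.81 = 71.49 dB SPL.
CNC lathe: 93.5 − 20·log₁₀(16.1/1.3) = 93.5 − 21.86 = 71.64 dB SPL.
Σ 10^(L/10) = 7.156e+07 → L_total = 10·log₁₀(7.156e+07) = 78.55 dB SPL.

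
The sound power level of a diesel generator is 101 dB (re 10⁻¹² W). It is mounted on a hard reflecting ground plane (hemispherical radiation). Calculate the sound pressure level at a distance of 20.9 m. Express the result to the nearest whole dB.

67 dB

L_p = L_w − 10·log₁₀(2π·r²) with r = 20.9 m.
2π·r² = 2745 m², 10·log₁₀ of that is 34.385 dB.
L_p = 101 − 34.385 = 66.62 dB.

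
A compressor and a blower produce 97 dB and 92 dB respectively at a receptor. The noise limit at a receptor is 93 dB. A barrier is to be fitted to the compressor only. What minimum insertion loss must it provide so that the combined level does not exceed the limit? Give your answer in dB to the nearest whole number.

11 dB

Fixed contribution from the other source: Σ 10^(L/10) = 10^(92/10) = 1.585e+09 (92.00 dB).
To meet 93 dB overall, the treated compressor may contribute at most 10^(93/10) − 1.585e+09 = 4.104e+08, i.e. 86.13 dB.
So the compressor must be reduced from 97 to 86.13 dB: IL = 10.87 dB.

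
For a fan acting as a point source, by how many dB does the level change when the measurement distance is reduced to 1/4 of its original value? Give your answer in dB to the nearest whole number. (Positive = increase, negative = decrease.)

+12 dB

With spherical spreading the level changes by −20·log₁₀(r₂/r₁).
ΔL = −20·log₁₀(0.25) = +12.04 dB.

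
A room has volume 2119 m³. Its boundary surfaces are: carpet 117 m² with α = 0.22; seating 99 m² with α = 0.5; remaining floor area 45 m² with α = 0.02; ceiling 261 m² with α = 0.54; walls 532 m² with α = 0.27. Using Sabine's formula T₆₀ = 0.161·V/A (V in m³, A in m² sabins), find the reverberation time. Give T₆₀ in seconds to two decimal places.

0.95 s

Total absorption A = 117·0.22 + 99·0.5 + 45·0.02 + 261·0.54 + 532·0.27 = 360.72 m² sabins.
T₆₀ = 0.161 × 2119 / 360.72 = 0.946 s.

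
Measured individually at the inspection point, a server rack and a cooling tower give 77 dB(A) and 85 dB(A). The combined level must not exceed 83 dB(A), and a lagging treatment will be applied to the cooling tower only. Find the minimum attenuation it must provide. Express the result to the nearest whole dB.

Fixed contribution from the other source: Σ 10^(L/10) = 10^(77/10) = 5.012e+07 (77.00 dB(A)).
To meet 83 dB(A) overall, the treated cooling tower may contribute at most 10^(83/10) − 5.012e+07 = 1.494e+08, i.e. 81.74 dB(A).
Required insertion loss = 85 − 81.74 = 3.26 dB.

3 dB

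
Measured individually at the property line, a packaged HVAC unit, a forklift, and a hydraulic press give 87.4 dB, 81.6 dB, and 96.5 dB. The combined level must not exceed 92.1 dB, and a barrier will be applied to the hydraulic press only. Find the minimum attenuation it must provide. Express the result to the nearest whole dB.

The untreated sources together contribute 10^(87.4/10) + 10^(81.6/10) = 6.941e+08, i.e. 88.41 dB.
The limit corresponds to 10^(92.1/10) = 1.622e+09; subtracting the fixed part leaves 9.277e+08 for the hydraulic press, i.e. 89.67 dB.
Required insertion loss = 96.5 − 89.67 = 6.83 dB.

7 dB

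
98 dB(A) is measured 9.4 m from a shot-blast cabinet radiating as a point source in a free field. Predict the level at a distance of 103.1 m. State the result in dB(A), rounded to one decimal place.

Point-source attenuation: ΔL = 20·log₁₀(r₂/r₁) = 20·log₁₀(103.1/9.4) = 20.803 dB.
L₂ = 98 − 20·log₁₀(103.1/9.4) = 98 − 20.803 = 77.20 dB(A).

77.2 dB(A)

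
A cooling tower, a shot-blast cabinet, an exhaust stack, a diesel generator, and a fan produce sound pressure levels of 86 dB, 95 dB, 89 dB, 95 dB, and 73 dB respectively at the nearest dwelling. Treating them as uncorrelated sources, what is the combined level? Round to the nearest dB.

99 dB

For uncorrelated sources the intensities add, so convert each level to linear form, sum, and take 10·log₁₀ of the total.
Σ 10^(L/10) = 10^(86/10) + 10^(95/10) + 10^(89/10) + 10^(95/10) + 10^(73/10) = 7.537e+09.
L_total = 10·log₁₀(7.537e+09) = 98.77 dB.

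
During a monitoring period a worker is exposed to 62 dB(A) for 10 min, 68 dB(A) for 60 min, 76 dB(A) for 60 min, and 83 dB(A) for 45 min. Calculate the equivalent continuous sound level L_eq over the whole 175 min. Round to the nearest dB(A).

The energy average is taken in the linear domain: L_eq = 10·log₁₀[(Σ tᵢ·10^(Lᵢ/10))/T], T = 175 min.
Σ tᵢ·10^(Lᵢ/10) = 10·10^(62/10) + 60·10^(68/10) + 60·10^(76/10) + 45·10^(83/10) = 1.176e+10.
L_eq = 10·log₁₀(1.176e+10/175) = 78.27 dB(A).

78 dB(A)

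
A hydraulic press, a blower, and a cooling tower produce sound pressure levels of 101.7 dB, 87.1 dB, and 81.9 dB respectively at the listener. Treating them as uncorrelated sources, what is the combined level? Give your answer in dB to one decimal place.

For uncorrelated sources the intensities add, so convert each level to linear form, sum, and take 10·log₁₀ of the total.
Σ 10^(L/10) = 10^(101.7/10) + 10^(87.1/10) + 10^(81.9/10) = 1.546e+10.
L_total = 10·log₁₀(1.546e+10) = 101.89 dB.

101.9 dB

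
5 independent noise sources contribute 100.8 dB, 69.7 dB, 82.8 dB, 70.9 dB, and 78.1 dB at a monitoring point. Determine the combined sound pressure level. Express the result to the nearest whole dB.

101 dB

For uncorrelated sources the intensities add, so convert each level to linear form, sum, and take 10·log₁₀ of the total.
Σ 10^(L/10) = 10^(100.8/10) + 10^(69.7/10) + 10^(82.8/10) + 10^(70.9/10) + 10^(78.1/10) = 1.230e+10.
L_total = 10·log₁₀(1.230e+10) = 100.90 dB.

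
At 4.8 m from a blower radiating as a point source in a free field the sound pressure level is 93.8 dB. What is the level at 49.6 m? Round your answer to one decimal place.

For a point source, L₂ = L₁ − 20·log₁₀(r₂/r₁).
L₂ = 93.8 − 20·log₁₀(49.6/4.8) = 93.8 − 20.285 = 73.52 dB.

73.5 dB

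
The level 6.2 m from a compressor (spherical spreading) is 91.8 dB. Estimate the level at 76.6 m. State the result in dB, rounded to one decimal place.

70.0 dB

Point-source attenuation: ΔL = 20·log₁₀(r₂/r₁) = 20·log₁₀(76.6/6.2) = 21.837 dB.
L₂ = 91.8 − 20·log₁₀(76.6/6.2) = 91.8 − 21.837 = 69.96 dB.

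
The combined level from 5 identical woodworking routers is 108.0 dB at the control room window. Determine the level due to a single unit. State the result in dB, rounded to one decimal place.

For N identical incoherent sources L_total = L₁ + 10·log₁₀ N, so L₁ = 108.0 − 10·log₁₀(5) = 108.0 − 6.990.

101.0 dB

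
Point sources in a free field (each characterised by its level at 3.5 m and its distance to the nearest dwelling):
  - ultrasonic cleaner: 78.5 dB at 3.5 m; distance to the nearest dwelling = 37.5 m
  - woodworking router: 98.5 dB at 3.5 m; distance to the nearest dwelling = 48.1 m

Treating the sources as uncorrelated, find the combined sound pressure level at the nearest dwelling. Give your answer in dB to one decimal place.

Apply inverse-square spreading to bring every level to the receiver, then sum 10^(L/10).
ultrasonic cleaner: 78.5 − 20·log₁₀(37.5/3.5) = 78.5 − 20.60 = 57.90 dB.
woodworking router: 98.5 − 20·log₁₀(48.1/3.5) = 98.5 − 22.76 = 75.74 dB.
Σ 10^(L/10) = 3.810e+07 → L_total = 10·log₁₀(3.810e+07) = 75.81 dB.

75.8 dB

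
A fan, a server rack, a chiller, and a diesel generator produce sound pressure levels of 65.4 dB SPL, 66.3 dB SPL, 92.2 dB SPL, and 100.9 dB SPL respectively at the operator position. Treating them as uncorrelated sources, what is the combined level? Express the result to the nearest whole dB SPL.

101 dB SPL

For uncorrelated sources the intensities add, so convert each level to linear form, sum, and take 10·log₁₀ of the total.
Σ 10^(L/10) = 10^(65.4/10) + 10^(66.3/10) + 10^(92.2/10) + 10^(100.9/10) = 1.397e+10.
L_total = 10·log₁₀(1.397e+10) = 101.45 dB SPL.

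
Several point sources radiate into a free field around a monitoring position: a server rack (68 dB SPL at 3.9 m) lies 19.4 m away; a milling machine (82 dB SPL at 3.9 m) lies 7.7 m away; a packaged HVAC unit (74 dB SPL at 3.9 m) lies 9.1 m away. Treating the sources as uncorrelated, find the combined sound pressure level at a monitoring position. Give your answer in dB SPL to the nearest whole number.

77 dB SPL

First find each source's level at the receiver (point-source: −20·log₁₀(r/r_ref)), then combine on an intensity basis.
server rack: 68 − 20·log₁₀(19.4/3.9) = 68 − 13.93 = 54.07 dB SPL.
milling machine: 82 − 20·log₁₀(7.7/3.9) = 82 − 5.91 = 76.09 dB SPL.
packaged HVAC unit: 74 − 20·log₁₀(9.1/3.9) = 74 − 7.36 = 66.64 dB SPL.
Σ 10^(L/10) = 4.553e+07 → L_total = 10·log₁₀(4.553e+07) = 76.58 dB SPL.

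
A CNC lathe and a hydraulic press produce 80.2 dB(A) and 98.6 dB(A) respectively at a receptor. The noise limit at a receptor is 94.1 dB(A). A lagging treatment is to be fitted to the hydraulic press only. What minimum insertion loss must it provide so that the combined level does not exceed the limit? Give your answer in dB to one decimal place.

4.7 dB

Everything except the hydraulic press sums to 10^(80.2/10) = 1.047e+08 in linear terms, 80.20 dB(A).
The limit corresponds to 10^(94.1/10) = 2.570e+09; subtracting the fixed part leaves 2.466e+09 for the hydraulic press, i.e. 93.92 dB(A).
Required insertion loss = 98.6 − 93.92 = 4.68 dB.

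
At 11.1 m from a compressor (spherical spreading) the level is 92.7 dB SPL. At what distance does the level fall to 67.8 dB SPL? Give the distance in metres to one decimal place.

The 24.9 dB drop corresponds to a distance ratio of 10^(24.9/20) for a point source.
r₂ = 11.1·10^((92.7−67.8)/20) = 11.1·10^(24.9/20) = 195.13 m.

195.1 m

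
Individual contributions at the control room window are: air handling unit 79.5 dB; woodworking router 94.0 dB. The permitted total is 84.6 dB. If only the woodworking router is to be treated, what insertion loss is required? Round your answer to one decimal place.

Fixed contribution from the other source: Σ 10^(L/10) = 10^(79.5/10) = 8.913e+07 (79.50 dB).
The limit corresponds to 10^(84.6/10) = 2.884e+08; subtracting the fixed part leaves 1.993e+08 for the woodworking router, i.e. 82.99 dB.
Required insertion loss = 94.0 − 82.99 = 11.01 dB.

11.0 dB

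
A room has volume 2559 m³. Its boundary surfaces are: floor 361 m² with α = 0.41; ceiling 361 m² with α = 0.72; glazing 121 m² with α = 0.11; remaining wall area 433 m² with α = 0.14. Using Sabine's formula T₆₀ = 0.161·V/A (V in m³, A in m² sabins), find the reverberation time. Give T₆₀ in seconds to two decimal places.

A = Σ Sᵢαᵢ = 361·0.41 + 361·0.72 + 121·0.11 + 433·0.14 = 481.86 m².
T₆₀ = 0.161·V/A = 0.161·2559/481.86 = 0.855 s.

0.86 s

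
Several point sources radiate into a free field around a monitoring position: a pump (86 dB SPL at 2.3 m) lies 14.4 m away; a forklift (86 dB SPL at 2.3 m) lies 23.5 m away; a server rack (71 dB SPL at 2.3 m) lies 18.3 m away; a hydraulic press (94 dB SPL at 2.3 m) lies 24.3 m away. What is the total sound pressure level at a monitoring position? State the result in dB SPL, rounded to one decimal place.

Propagate each source to the receiver with L = L_ref − 20·log₁₀(r/r_ref), then add intensities.
pump: 86 − 20·log₁₀(14.4/2.3) = 86 − 15.93 = 70.07 dB SPL.
forklift: 86 − 20·log₁₀(23.5/2.3) = 86 − 20.19 = 65.81 dB SPL.
server rack: 71 − 20·log₁₀(18.3/2.3) = 71 − 18.01 = 52.99 dB SPL.
hydraulic press: 94 − 20·log₁₀(24.3/2.3) = 94 − 20.48 = 73.52 dB SPL.
Σ 10^(L/10) = 3.667e+07 → L_total = 10·log₁₀(3.667e+07) = 75.64 dB SPL.

75.6 dB SPL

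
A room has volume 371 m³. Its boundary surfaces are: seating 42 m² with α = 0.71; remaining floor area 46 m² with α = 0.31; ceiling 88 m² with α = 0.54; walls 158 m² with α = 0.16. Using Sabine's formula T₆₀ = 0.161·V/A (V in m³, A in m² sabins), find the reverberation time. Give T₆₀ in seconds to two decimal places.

Total absorption A = 42·0.71 + 46·0.31 + 88·0.54 + 158·0.16 = 116.88 m² sabins.
T₆₀ = 0.161·V/A = 0.161·371/116.88 = 0.511 s.

0.51 s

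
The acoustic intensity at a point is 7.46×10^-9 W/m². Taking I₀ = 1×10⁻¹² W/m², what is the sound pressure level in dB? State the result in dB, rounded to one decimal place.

Dividing by I₀ shifts the exponent by 12: I/I₀ = 7.46×10^3.
L = 10·(0.8727 + 3) = 38.73 dB.

38.7 dB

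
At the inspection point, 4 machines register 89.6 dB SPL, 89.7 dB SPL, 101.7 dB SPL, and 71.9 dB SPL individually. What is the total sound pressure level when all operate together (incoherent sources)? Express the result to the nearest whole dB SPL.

Incoherent sources combine by intensity addition: L_total = 10·log₁₀(Σ 10^(L_i/10)).
Σ 10^(L/10) = 10^(89.6/10) + 10^(89.7/10) + 10^(101.7/10) + 10^(71.9/10) = 1.665e+10.
L_total = 10·log₁₀(1.665e+10) = 102.21 dB SPL.

102 dB SPL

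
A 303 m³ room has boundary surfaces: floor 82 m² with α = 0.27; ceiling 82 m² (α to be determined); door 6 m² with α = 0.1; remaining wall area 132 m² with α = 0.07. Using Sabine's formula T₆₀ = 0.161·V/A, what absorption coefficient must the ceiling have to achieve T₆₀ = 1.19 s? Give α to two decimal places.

From T₆₀ = 0.161·V/A, the target T₆₀ = 1.19 s needs A = 0.161·303/1.19 = 40.99 m².
Absorption from the other surfaces = 82·0.27 + 6·0.1 + 132·0.07 = 31.98 m², so the ceiling must supply 9.01 m² over 82 m².
α = 9.01/82 = 0.110.

0.11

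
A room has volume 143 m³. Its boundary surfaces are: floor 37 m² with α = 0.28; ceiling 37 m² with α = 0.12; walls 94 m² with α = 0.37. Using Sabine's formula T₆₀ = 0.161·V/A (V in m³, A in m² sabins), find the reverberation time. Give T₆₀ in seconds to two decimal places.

A = Σ Sᵢαᵢ = 37·0.28 + 37·0.12 + 94·0.37 = 49.58 m².
T₆₀ = 0.161 × 143 / 49.58 = 0.464 s.

0.46 s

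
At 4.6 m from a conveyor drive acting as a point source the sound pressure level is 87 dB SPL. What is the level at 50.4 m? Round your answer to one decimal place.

66.2 dB SPL

Spherical spreading from a point source gives a 20·log₁₀(r₂/r₁) drop.
L₂ = 87 − 20·log₁₀(50.4/4.6) = 87 − 20.793 = 66.21 dB SPL.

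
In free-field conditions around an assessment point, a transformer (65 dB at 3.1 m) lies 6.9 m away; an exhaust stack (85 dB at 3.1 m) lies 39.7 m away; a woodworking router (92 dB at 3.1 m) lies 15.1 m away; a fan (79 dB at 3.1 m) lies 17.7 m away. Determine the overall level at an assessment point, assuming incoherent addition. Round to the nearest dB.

Propagate each source to the receiver with L = L_ref − 20·log₁₀(r/r_ref), then add intensities.
transformer: 65 − 20·log₁₀(6.9/3.1) = 65 − 6.95 = 58.05 dB.
exhaust stack: 85 − 20·log₁₀(39.7/3.1) = 85 − 22.15 = 62.85 dB.
woodworking router: 92 − 20·log₁₀(15.1/3.1) = 92 − 13.75 = 78.25 dB.
fan: 79 − 20·log₁₀(17.7/3.1) = 79 − 15.13 = 63.87 dB.
Σ 10^(L/10) = 7.180e+07 → L_total = 10·log₁₀(7.180e+07) = 78.56 dB.

79 dB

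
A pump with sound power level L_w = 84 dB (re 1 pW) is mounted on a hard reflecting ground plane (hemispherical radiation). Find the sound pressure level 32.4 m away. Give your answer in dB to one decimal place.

45.8 dB

L_p = L_w − 10·log₁₀(2π·r²) with r = 32.4 m.
2π·r² = 6596 m², 10·log₁₀ of that is 38.193 dB.
L_p = 84 − 38.193 = 45.81 dB.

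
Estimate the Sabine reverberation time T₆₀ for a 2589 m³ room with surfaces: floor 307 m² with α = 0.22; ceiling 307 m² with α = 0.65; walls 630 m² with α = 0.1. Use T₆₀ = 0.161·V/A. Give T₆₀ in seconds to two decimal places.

Summing Sᵢαᵢ: 307·0.22 + 307·0.65 + 630·0.1 = 330.09 m².
T₆₀ = 0.161 × 2589 / 330.09 = 1.263 s.

1.26 s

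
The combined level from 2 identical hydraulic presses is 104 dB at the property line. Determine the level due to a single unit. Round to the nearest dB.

101 dB

For N identical incoherent sources L_total = L₁ + 10·log₁₀ N, so L₁ = 104 − 10·log₁₀(2) = 104 − 3.010.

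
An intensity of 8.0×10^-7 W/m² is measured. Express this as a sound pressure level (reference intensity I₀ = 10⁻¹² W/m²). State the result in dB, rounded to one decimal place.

L = 10·log₁₀(I/I₀) = 10·log₁₀(8.0×10^-7/10⁻¹²) = 10·log₁₀(8.0×10^5).
L = 10·(0.9031 + 5) = 59.03 dB.

59.0 dB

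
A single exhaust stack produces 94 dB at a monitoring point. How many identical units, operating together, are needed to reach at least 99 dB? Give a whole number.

4

The shortfall is 99 − 94 = 5.0 dB, and N units add 10·log₁₀ N, so need 10·log₁₀ N ≥ 5.0.
N ≥ 10^(5.0/10) = 3.162, so N = 4.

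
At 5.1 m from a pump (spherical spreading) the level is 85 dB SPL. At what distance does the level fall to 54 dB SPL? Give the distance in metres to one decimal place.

Point-source spreading drops the level by 20·log₁₀(r₂/r₁); inverting, r₂/r₁ = 10^(ΔL/20).
r₂ = 5.1·10^((85−54)/20) = 5.1·10^(31.0/20) = 180.95 m.

181.0 m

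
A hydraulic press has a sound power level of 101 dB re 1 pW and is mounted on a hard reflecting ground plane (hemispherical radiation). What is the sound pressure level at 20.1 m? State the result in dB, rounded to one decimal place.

Free-field hemispherical radiation: L_p = L_w − 10·log₁₀(2π·r²), r = 20.1 m.
2π·r² = 2538 m², 10·log₁₀ of that is 34.046 dB.
L_p = 101 − 34.046 = 66.95 dB.

67.0 dB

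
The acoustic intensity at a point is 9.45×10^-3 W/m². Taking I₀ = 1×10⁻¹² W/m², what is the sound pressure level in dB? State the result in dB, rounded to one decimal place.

L = 10·log₁₀(I/I₀) = 10·log₁₀(9.45×10^-3/10⁻¹²) = 10·log₁₀(9.45×10^9).
L = 10·(0.9754 + 9) = 99.75 dB.

99.8 dB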